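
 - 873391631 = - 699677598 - 173714033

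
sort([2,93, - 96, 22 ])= [ - 96,2,22, 93]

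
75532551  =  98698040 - 23165489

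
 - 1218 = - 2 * 609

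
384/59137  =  384/59137 = 0.01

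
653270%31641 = 20450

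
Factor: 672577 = 672577^1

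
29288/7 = 4184 = 4184.00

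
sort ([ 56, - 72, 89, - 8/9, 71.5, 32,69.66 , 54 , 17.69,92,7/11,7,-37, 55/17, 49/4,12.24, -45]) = [ - 72, - 45, - 37, - 8/9, 7/11, 55/17,7,12.24,49/4, 17.69, 32, 54, 56,69.66,71.5,89, 92 ]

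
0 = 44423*0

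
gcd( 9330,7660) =10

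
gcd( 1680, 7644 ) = 84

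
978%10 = 8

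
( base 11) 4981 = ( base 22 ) D9C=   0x1966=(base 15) 1DD7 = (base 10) 6502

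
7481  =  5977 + 1504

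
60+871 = 931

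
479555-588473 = -108918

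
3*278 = 834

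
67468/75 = 67468/75 = 899.57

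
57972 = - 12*( - 4831) 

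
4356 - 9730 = - 5374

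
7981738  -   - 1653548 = 9635286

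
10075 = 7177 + 2898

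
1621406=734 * 2209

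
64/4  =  16  =  16.00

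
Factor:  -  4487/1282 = -7/2 = - 2^( -1) * 7^1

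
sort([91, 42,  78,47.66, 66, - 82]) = [-82, 42, 47.66, 66 , 78,91]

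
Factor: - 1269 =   -  3^3 * 47^1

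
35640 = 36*990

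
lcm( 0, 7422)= 0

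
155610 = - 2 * ( - 77805) 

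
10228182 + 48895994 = 59124176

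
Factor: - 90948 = - 2^2*3^1  *  11^1*13^1*53^1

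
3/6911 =3/6911   =  0.00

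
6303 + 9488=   15791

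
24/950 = 12/475=0.03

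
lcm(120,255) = 2040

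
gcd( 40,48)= 8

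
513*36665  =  18809145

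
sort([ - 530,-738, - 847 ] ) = [-847,-738,  -  530 ]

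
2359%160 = 119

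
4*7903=31612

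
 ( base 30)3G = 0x6A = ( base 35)31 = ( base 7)211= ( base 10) 106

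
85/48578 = 85/48578 = 0.00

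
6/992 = 3/496 = 0.01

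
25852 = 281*92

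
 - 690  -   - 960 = 270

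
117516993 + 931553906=1049070899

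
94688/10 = 9468+4/5 = 9468.80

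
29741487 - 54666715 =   -  24925228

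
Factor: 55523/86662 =2^( - 1)*13^1*4271^1*43331^( - 1 )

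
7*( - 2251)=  - 15757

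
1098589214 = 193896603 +904692611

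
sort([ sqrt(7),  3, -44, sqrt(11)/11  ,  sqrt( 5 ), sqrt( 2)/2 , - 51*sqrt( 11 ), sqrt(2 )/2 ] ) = [ - 51* sqrt( 11), - 44,sqrt( 11) /11,sqrt( 2)/2,sqrt( 2 )/2,sqrt(5)  ,  sqrt( 7),3] 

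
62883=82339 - 19456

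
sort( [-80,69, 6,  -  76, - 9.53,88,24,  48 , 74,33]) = [-80,  -  76, - 9.53 , 6, 24 , 33,  48 , 69 , 74,88]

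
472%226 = 20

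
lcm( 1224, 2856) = 8568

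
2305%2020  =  285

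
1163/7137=1163/7137  =  0.16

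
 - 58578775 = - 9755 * 6005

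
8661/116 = 8661/116 = 74.66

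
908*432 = 392256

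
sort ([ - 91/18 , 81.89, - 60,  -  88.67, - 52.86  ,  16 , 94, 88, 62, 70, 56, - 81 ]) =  [-88.67, - 81, - 60 , - 52.86, - 91/18, 16 , 56, 62, 70, 81.89,88 , 94]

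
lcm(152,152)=152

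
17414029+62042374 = 79456403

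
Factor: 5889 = 3^1*13^1*151^1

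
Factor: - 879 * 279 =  - 3^3*31^1*293^1=- 245241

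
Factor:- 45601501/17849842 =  - 2^( - 1 )*11^1*19^1*37^1*41^( - 1)*5897^1*217681^( - 1)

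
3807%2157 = 1650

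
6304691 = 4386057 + 1918634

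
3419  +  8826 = 12245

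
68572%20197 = 7981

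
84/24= 7/2 = 3.50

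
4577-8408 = -3831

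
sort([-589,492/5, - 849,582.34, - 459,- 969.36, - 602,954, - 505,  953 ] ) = [ - 969.36, - 849,-602, - 589 ,-505, - 459,492/5, 582.34, 953,  954]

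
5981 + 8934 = 14915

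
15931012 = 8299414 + 7631598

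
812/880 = 203/220 = 0.92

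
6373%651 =514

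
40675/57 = 713 + 34/57 = 713.60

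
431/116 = 3 + 83/116 = 3.72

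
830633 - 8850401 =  - 8019768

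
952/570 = 476/285 = 1.67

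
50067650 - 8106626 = 41961024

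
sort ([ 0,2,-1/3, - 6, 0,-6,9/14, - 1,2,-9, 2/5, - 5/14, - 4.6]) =[ -9, - 6,-6, - 4.6,-1  , - 5/14, -1/3,  0,0, 2/5, 9/14, 2, 2] 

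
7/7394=7/7394 = 0.00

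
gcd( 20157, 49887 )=3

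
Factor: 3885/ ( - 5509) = -3^1*5^1 * 37^1*787^(-1) = -555/787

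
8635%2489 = 1168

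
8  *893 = 7144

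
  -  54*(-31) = 1674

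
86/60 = 43/30= 1.43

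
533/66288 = 533/66288 = 0.01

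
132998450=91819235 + 41179215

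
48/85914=8/14319 =0.00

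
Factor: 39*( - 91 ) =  - 3549 = - 3^1*7^1*13^2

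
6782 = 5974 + 808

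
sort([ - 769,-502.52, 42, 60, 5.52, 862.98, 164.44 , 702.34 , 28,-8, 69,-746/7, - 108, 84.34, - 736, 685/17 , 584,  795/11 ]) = [ - 769, - 736, - 502.52, -108, -746/7, - 8, 5.52,28, 685/17,  42, 60  ,  69, 795/11 , 84.34, 164.44, 584,702.34  ,  862.98]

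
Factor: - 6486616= - 2^3*83^1* 9769^1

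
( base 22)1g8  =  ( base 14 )444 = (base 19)268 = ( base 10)844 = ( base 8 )1514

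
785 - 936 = - 151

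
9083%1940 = 1323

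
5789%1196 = 1005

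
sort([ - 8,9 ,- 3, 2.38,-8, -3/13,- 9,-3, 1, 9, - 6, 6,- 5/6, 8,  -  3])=[ - 9, - 8,- 8, - 6,-3,-3,-3, -5/6, - 3/13, 1,  2.38, 6,  8,9, 9 ] 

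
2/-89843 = - 1 + 89841/89843  =  - 0.00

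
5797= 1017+4780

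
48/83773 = 48/83773=0.00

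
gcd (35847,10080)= 63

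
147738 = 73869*2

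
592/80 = 7 + 2/5 = 7.40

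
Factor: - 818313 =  - 3^1 * 272771^1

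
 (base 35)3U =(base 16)87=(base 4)2013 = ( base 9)160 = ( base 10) 135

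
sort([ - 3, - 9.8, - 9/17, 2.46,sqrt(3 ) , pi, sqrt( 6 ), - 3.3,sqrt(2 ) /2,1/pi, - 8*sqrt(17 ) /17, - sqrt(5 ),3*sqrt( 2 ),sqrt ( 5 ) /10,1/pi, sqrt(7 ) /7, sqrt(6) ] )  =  [ - 9.8, - 3.3,-3, - sqrt(5) , - 8*sqrt(17 )/17, - 9/17, sqrt(5 ) /10, 1/pi, 1/pi, sqrt(7)/7, sqrt(2 )/2, sqrt( 3 ), sqrt(6 ),sqrt(6), 2.46,pi,3*sqrt( 2 ) ] 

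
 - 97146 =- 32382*3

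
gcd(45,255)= 15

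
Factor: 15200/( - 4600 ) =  - 2^2*19^1*23^( - 1 ) = - 76/23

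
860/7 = 860/7  =  122.86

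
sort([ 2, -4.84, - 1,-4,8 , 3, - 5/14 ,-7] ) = [ -7, - 4.84 ,-4,-1,-5/14, 2,3,8 ]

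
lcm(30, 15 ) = 30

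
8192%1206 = 956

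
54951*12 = 659412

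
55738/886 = 62 + 403/443 = 62.91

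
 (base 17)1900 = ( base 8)16532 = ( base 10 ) 7514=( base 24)D12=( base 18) 1538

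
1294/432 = 647/216  =  3.00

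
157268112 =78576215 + 78691897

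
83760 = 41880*2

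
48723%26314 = 22409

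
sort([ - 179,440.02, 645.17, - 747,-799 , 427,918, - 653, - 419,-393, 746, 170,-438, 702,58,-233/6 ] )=[  -  799, - 747, - 653, - 438, - 419,-393,- 179, - 233/6,  58, 170,427, 440.02, 645.17,702,746, 918 ]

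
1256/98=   628/49 = 12.82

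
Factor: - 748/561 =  - 4/3 = - 2^2*3^( - 1 ) 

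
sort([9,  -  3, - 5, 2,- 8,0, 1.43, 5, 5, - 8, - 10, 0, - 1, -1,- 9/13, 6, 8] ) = [ - 10,-8 ,-8,-5, - 3, - 1,-1, - 9/13,0, 0,1.43, 2, 5,  5, 6,8, 9 ] 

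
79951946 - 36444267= 43507679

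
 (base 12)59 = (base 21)36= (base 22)33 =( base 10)69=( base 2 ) 1000101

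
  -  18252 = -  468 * 39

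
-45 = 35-80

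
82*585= 47970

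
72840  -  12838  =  60002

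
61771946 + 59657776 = 121429722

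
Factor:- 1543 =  - 1543^1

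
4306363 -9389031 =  - 5082668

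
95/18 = 5 + 5/18 =5.28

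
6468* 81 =523908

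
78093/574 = 136+29/574 =136.05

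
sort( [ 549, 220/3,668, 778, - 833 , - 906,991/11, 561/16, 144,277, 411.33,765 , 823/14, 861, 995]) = [-906,-833, 561/16,823/14, 220/3, 991/11, 144,277,411.33, 549, 668 , 765  ,  778, 861, 995 ]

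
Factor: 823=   823^1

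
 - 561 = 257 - 818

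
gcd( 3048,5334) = 762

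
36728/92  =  9182/23 = 399.22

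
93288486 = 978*95387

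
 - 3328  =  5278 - 8606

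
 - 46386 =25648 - 72034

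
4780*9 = 43020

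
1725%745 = 235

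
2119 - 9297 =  -7178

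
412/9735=412/9735 = 0.04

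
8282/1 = 8282 =8282.00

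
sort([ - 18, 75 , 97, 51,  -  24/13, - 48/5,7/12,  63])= [ - 18, - 48/5, - 24/13, 7/12, 51 , 63, 75 , 97] 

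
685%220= 25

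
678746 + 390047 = 1068793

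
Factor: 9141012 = 2^2*3^4 * 89^1*317^1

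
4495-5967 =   -  1472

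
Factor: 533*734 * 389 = 152185358=2^1*13^1* 41^1*367^1*389^1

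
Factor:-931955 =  - 5^1*186391^1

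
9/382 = 9/382 = 0.02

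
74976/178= 421 + 19/89= 421.21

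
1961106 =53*37002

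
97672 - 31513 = 66159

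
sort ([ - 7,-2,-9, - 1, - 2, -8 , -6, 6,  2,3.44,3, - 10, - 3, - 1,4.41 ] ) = [ - 10, - 9, - 8,  -  7, - 6, - 3,  -  2, - 2,  -  1, - 1, 2,3,  3.44,  4.41,  6] 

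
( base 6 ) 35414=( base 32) 502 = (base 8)12002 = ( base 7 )20635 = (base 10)5122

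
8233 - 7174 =1059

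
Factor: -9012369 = -3^1*3004123^1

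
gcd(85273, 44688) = 1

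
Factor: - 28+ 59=31 = 31^1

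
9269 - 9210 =59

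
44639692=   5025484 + 39614208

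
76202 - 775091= -698889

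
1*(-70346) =-70346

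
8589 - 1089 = 7500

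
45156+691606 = 736762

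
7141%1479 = 1225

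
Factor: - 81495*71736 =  - 5846125320 =- 2^3*3^3*5^1*7^2*61^1*1811^1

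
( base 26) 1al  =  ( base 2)1110111101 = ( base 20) 27H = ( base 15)43C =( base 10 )957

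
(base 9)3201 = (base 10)2350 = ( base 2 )100100101110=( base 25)3J0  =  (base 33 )257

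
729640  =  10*72964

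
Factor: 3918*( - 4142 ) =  - 2^2*3^1*19^1*109^1*653^1= - 16228356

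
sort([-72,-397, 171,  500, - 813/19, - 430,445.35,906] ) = [ - 430, - 397,-72,-813/19,  171, 445.35, 500, 906 ]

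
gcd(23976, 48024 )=72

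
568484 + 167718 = 736202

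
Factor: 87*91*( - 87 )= -3^2*7^1* 13^1*29^2 = - 688779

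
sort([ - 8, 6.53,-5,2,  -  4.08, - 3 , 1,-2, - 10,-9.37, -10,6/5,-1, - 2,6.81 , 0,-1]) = [-10, -10, - 9.37, - 8,- 5 ,-4.08, - 3, - 2,-2, - 1, -1,0,  1,6/5, 2, 6.53 , 6.81]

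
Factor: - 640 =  - 2^7*5^1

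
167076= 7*23868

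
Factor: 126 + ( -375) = - 3^1*83^1 = - 249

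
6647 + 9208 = 15855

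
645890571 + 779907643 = 1425798214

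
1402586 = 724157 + 678429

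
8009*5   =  40045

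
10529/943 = 10529/943 = 11.17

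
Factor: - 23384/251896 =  - 23^( - 1)*37^( - 1 )*79^1 = -79/851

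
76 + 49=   125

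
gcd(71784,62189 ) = 1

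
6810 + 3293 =10103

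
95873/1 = 95873 = 95873.00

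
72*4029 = 290088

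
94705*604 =57201820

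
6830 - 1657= 5173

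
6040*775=4681000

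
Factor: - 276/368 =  -2^( - 2)*3^1 = - 3/4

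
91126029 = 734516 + 90391513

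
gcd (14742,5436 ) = 18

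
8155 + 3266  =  11421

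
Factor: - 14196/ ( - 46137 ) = 4/13=2^2 * 13^( - 1) 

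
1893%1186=707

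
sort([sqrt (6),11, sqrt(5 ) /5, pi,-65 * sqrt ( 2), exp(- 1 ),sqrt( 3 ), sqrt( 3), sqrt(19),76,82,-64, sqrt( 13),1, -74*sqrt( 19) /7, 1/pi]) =[-65*sqrt( 2),-64, - 74*sqrt(19 ) /7,1/pi,  exp( - 1 ), sqrt(5 ) /5 , 1, sqrt (3 ),sqrt( 3 ), sqrt( 6), pi, sqrt( 13 ),  sqrt( 19), 11, 76, 82]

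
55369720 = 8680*6379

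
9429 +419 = 9848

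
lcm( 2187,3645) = 10935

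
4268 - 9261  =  -4993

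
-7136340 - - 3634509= - 3501831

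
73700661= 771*95591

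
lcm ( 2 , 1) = 2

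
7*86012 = 602084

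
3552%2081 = 1471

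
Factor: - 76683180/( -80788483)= 2^2 * 3^1*5^1 * 7^1*53^( - 1 )*853^ ( - 1 )*1787^(-1) * 182579^1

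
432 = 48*9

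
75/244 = 75/244 = 0.31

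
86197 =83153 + 3044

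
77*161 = 12397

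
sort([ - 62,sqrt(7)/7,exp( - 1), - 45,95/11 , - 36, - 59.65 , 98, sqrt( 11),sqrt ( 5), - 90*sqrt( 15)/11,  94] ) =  [ - 62 ,- 59.65, -45, - 36,  -  90*sqrt( 15)/11, exp( - 1 ), sqrt( 7) /7,sqrt(5),sqrt( 11), 95/11, 94,98]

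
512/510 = 1 + 1/255=1.00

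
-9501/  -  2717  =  9501/2717 = 3.50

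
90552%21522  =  4464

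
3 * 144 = 432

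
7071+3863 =10934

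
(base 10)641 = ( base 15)2CB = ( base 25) 10G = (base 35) ib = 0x281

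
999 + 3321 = 4320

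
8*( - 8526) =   -  68208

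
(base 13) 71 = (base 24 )3K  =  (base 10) 92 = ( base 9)112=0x5C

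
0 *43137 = 0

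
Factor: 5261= 5261^1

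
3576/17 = 3576/17 = 210.35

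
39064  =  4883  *8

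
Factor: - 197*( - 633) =3^1 *197^1*211^1 = 124701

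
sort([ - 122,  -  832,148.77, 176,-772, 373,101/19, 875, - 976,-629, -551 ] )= [ - 976, - 832,-772,-629,  -  551,  -  122, 101/19,148.77, 176 , 373,  875]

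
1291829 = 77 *16777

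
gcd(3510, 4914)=702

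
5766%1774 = 444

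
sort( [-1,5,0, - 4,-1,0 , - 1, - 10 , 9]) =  [-10,-4, - 1 ,-1 , - 1 , 0, 0,5, 9] 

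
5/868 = 5/868= 0.01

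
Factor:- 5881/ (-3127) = 53^(  -  1)*59^( - 1 )*5881^1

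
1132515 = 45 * 25167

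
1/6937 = 1/6937 = 0.00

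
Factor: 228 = 2^2*  3^1 * 19^1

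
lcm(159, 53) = 159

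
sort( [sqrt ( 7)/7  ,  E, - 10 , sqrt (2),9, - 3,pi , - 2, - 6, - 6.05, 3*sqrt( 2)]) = [ - 10,  -  6.05, - 6,-3, - 2,sqrt( 7 ) /7, sqrt (2 ), E, pi,  3*sqrt(2), 9 ]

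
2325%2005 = 320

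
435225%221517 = 213708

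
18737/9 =18737/9 = 2081.89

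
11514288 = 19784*582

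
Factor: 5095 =5^1*1019^1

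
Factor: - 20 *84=-1680 = - 2^4 *3^1*5^1 * 7^1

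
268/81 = 3 + 25/81 =3.31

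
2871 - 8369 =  - 5498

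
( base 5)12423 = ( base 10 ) 988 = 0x3dc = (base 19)2E0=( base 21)251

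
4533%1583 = 1367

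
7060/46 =3530/23 = 153.48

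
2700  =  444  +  2256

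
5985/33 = 181 + 4/11  =  181.36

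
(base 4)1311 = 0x75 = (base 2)1110101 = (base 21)5c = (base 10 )117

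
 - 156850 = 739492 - 896342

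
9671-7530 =2141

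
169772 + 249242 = 419014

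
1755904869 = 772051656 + 983853213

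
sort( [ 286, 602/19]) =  [602/19,286]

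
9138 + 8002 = 17140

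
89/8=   89/8 =11.12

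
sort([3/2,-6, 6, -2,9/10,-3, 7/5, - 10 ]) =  [ - 10, -6,-3,  -  2,9/10,7/5, 3/2, 6]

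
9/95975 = 9/95975=0.00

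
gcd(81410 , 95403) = 7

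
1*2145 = 2145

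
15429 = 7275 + 8154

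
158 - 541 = -383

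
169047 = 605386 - 436339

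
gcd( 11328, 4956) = 708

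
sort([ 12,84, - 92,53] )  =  [ - 92,12, 53,84]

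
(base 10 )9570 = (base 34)89G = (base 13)4482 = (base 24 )GEI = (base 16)2562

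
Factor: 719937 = 3^2 * 167^1*479^1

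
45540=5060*9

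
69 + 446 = 515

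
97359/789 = 32453/263 =123.40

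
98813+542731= 641544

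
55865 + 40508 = 96373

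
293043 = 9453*31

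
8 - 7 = 1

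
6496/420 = 232/15 =15.47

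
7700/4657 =1+3043/4657 =1.65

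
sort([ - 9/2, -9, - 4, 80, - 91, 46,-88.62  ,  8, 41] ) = [ - 91, - 88.62, - 9, - 9/2, - 4,8,41, 46,80 ] 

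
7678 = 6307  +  1371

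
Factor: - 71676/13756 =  - 3^2 * 11^1*19^( - 1)=- 99/19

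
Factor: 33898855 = 5^1* 6779771^1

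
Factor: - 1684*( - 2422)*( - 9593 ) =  - 2^3*7^1 * 53^1 * 173^1*181^1*421^1 = - 39126470264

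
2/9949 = 2/9949 = 0.00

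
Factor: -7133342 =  - 2^1*269^1*13259^1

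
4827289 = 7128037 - 2300748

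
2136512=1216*1757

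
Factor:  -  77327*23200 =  - 1793986400  =  -2^5*5^2*29^1*53^1*1459^1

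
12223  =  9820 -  - 2403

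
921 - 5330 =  - 4409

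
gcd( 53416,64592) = 88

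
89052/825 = 107 + 259/275 =107.94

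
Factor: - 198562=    - 2^1*7^1 * 13^1*1091^1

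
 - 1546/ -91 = 1546/91 = 16.99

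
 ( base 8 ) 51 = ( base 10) 41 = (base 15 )2B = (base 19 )23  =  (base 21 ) 1k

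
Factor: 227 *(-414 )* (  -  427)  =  40128606=2^1  *3^2*7^1*23^1 * 61^1*227^1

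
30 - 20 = 10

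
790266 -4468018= -3677752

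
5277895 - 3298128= 1979767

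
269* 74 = 19906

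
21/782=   21/782 = 0.03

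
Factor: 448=2^6*7^1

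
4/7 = 4/7  =  0.57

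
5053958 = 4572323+481635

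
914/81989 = 914/81989=0.01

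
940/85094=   470/42547 = 0.01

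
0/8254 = 0 = 0.00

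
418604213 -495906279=-77302066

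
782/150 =391/75 = 5.21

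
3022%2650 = 372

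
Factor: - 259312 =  - 2^4*19^1*853^1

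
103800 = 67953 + 35847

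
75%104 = 75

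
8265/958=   8265/958 =8.63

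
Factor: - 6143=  - 6143^1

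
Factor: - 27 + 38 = 11 = 11^1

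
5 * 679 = 3395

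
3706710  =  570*6503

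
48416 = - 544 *( -89)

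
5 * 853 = 4265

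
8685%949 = 144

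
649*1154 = 748946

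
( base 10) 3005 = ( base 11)2292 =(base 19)863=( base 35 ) 2fu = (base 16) BBD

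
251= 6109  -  5858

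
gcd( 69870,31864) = 2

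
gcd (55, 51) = 1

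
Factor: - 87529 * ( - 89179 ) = 13^1*257^1 * 347^1*  6733^1=7805748691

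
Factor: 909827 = 937^1*971^1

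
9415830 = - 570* ( - 16519)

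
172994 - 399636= - 226642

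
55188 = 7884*7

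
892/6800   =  223/1700=0.13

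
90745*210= 19056450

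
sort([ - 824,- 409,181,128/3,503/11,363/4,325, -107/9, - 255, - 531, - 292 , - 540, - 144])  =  [ - 824,-540, - 531, - 409, - 292, - 255, - 144, - 107/9,128/3,503/11,363/4,181,325] 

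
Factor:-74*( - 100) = 2^3*5^2*37^1 =7400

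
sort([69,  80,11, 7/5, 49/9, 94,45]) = [ 7/5, 49/9, 11,  45,69 , 80, 94]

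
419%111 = 86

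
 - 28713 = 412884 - 441597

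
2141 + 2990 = 5131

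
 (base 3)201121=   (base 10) 529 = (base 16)211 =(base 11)441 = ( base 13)319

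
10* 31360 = 313600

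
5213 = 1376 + 3837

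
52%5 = 2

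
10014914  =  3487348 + 6527566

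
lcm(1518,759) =1518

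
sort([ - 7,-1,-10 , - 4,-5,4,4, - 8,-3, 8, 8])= [-10,-8 , - 7,-5,-4,-3,-1, 4,4,8,8]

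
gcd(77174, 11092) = 94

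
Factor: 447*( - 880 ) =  - 393360 = - 2^4*3^1*5^1*11^1 *149^1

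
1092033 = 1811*603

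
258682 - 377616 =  - 118934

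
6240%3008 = 224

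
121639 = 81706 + 39933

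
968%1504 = 968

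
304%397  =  304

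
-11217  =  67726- 78943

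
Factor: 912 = 2^4*3^1 *19^1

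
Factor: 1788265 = 5^1*357653^1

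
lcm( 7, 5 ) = 35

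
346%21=10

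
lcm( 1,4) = 4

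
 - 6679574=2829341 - 9508915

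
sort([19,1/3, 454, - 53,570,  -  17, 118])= [ - 53, - 17, 1/3, 19,118 , 454, 570]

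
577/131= 577/131 = 4.40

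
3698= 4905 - 1207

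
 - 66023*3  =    -  198069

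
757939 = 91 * 8329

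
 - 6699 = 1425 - 8124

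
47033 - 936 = 46097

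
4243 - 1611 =2632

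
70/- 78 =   -  35/39  =  - 0.90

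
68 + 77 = 145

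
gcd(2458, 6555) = 1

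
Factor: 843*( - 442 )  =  -372606 =- 2^1*3^1*13^1*17^1*281^1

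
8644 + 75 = 8719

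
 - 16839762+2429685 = - 14410077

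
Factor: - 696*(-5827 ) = 2^3*3^1*29^1*5827^1  =  4055592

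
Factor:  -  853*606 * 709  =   - 366494862 = - 2^1*3^1*101^1*709^1*853^1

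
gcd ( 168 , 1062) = 6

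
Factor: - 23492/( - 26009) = 2^2 *7^1* 31^( - 1) = 28/31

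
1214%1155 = 59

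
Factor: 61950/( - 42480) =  - 2^(-3) * 3^( - 1)*5^1*7^1 = - 35/24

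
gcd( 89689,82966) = 1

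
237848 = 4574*52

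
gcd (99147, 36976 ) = 1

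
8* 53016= 424128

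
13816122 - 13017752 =798370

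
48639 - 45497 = 3142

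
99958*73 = 7296934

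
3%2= 1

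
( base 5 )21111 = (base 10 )1406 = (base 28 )1M6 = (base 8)2576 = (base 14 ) 726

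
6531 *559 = 3650829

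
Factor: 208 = 2^4*13^1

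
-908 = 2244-3152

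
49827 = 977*51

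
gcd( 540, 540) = 540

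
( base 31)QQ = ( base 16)340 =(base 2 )1101000000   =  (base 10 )832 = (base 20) 21c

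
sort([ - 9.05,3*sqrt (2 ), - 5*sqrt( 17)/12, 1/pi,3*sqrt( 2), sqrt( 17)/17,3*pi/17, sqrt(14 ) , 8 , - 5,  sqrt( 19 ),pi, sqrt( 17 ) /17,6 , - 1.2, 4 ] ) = [ - 9.05 , - 5, - 5*sqrt (17) /12, - 1.2, sqrt( 17 )/17,sqrt(17) /17, 1/pi, 3*pi/17,  pi, sqrt(14 ), 4,  3*sqrt(2), 3*sqrt( 2), sqrt( 19), 6, 8]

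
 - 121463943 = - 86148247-35315696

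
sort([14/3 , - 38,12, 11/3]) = [ - 38,11/3,14/3,12]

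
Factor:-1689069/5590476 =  -563023/1863492 = -2^( - 2)*3^ ( - 1)  *17^1*33119^1 * 155291^( - 1) 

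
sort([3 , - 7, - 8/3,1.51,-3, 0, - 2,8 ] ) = [ - 7,-3,-8/3, - 2 , 0,1.51,3,8]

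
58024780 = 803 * 72260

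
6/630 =1/105 = 0.01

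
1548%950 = 598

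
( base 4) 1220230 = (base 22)dic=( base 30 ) 7DA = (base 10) 6700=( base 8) 15054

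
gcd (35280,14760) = 360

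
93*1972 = 183396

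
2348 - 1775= 573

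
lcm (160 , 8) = 160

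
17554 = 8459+9095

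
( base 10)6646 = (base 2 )1100111110110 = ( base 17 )15GG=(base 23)ccm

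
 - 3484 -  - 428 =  - 3056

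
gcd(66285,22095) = 22095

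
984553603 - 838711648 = 145841955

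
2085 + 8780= 10865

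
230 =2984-2754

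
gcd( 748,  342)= 2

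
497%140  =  77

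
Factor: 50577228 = 2^2*3^2*13^1*67^1*1613^1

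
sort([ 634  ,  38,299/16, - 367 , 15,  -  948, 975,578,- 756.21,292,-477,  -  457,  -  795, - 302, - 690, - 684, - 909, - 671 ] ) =[ - 948, - 909,  -  795, -756.21, - 690,  -  684,  -  671, - 477, - 457, - 367, - 302, 15, 299/16,  38,292, 578,634, 975 ]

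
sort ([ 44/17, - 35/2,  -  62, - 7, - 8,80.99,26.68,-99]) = [ - 99, - 62, - 35/2,- 8, - 7,44/17, 26.68,80.99]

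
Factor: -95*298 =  - 2^1 *5^1 *19^1*149^1 = - 28310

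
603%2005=603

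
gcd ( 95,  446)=1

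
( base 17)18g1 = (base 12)440a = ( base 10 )7498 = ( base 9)11251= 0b1110101001010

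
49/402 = 49/402  =  0.12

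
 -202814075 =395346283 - 598160358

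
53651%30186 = 23465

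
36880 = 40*922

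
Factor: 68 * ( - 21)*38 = - 54264 =- 2^3*3^1*7^1 * 17^1*19^1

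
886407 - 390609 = 495798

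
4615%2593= 2022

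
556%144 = 124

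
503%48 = 23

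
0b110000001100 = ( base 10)3084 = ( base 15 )da9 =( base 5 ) 44314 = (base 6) 22140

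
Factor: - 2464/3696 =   -  2^1*3^ ( - 1) = - 2/3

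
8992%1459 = 238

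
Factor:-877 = -877^1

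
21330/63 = 2370/7 = 338.57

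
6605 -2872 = 3733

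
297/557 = 297/557 = 0.53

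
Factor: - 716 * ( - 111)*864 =68667264 = 2^7 *3^4*37^1*179^1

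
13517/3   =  4505+2/3  =  4505.67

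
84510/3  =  28170 = 28170.00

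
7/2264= 7/2264 = 0.00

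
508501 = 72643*7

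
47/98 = 47/98  =  0.48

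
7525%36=1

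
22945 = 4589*5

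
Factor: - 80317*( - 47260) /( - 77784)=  - 2^(  -  1 )*3^( - 1)*5^1*7^( - 1 )*17^1*139^1*463^( - 1)*80317^1=- 948945355/19446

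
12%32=12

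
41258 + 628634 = 669892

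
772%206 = 154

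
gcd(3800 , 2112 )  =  8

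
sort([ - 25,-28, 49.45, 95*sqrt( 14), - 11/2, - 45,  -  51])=[  -  51, - 45, - 28,-25, - 11/2, 49.45,95 * sqrt( 14 )]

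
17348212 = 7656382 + 9691830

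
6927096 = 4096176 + 2830920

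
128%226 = 128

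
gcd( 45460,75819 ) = 1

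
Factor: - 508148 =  -2^2*127037^1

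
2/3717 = 2/3717 =0.00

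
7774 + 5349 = 13123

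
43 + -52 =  - 9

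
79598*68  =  5412664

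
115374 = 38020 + 77354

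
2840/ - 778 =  - 1420/389 = - 3.65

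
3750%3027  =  723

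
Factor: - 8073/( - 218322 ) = 2^ ( - 1)*23^1* 311^ ( - 1 ) =23/622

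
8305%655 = 445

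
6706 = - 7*( - 958) 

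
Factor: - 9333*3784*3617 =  - 2^3*3^2*11^1*17^1*43^1* 61^1* 3617^1= - 127738232424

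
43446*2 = 86892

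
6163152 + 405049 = 6568201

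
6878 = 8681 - 1803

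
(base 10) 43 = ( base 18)27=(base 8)53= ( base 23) 1K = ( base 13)34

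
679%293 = 93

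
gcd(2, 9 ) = 1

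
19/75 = 19/75 = 0.25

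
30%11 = 8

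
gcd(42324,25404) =12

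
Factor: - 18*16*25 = - 2^5*3^2*5^2 = -7200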